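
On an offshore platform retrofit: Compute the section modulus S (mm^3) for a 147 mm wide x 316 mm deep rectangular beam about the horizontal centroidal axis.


S = b * h^2 / 6
= 147 * 316^2 / 6
= 147 * 99856 / 6
= 2446472.0 mm^3

2446472.0 mm^3


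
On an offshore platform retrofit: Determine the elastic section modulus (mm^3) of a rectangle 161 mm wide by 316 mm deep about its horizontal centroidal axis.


S = b * h^2 / 6
= 161 * 316^2 / 6
= 161 * 99856 / 6
= 2679469.33 mm^3

2679469.33 mm^3


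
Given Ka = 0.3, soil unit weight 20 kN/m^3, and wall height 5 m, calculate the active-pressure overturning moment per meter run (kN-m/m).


Pa = 0.5 * Ka * gamma * H^2
= 0.5 * 0.3 * 20 * 5^2
= 75.0 kN/m
Arm = H / 3 = 5 / 3 = 1.6667 m
Mo = Pa * arm = Pa * H / 3 = 75.0 * 5 / 3 = 125.0 kN-m/m

125.0 kN-m/m


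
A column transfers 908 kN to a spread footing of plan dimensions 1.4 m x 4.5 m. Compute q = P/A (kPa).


A = 1.4 * 4.5 = 6.3 m^2
q = P / A = 908 / 6.3
= 144.127 kPa

144.127 kPa


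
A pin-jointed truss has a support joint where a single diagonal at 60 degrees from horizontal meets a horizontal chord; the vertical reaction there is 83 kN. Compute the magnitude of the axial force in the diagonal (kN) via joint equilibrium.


At the joint, only the diagonal has a vertical component, so vertical equilibrium gives:
F * sin(60) = 83
F = 83 / sin(60)
= 83 / 0.866025
= 95.84 kN

95.84 kN


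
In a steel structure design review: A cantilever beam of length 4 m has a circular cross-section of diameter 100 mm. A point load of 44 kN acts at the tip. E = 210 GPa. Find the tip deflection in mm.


I = pi * d^4 / 64 = pi * 100^4 / 64 = 4908738.52 mm^4
L = 4000.0 mm, P = 44000.0 N, E = 210000.0 MPa
delta = P * L^3 / (3 * E * I)
= 44000.0 * 4000.0^3 / (3 * 210000.0 * 4908738.52)
= 910.5886 mm

910.5886 mm


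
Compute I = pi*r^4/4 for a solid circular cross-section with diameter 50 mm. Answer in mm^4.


r = d / 2 = 50 / 2 = 25.0 mm
I = pi * r^4 / 4 = pi * 25.0^4 / 4
= 306796.16 mm^4

306796.16 mm^4


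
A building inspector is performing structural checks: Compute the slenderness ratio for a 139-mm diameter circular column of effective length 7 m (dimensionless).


Radius of gyration r = d / 4 = 139 / 4 = 34.75 mm
L_eff = 7000.0 mm
Slenderness ratio = L / r = 7000.0 / 34.75 = 201.44 (dimensionless)

201.44 (dimensionless)


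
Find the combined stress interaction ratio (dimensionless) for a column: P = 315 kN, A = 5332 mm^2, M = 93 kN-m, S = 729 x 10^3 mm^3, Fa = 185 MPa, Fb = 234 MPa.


f_a = P / A = 315000.0 / 5332 = 59.0773 MPa
f_b = M / S = 93000000.0 / 729000.0 = 127.572 MPa
Ratio = f_a / Fa + f_b / Fb
= 59.0773 / 185 + 127.572 / 234
= 0.8645 (dimensionless)

0.8645 (dimensionless)


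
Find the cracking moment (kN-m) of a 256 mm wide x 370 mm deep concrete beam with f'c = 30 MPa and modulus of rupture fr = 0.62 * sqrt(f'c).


fr = 0.62 * sqrt(30) = 0.62 * 5.4772 = 3.3959 MPa
I = 256 * 370^3 / 12 = 1080597333.33 mm^4
y_t = 185.0 mm
M_cr = fr * I / y_t = 3.3959 * 1080597333.33 / 185.0 N-mm
= 19.8356 kN-m

19.8356 kN-m


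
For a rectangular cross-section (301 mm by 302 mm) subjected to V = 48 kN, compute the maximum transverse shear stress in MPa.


A = b * h = 301 * 302 = 90902 mm^2
V = 48 kN = 48000.0 N
tau_max = 1.5 * V / A = 1.5 * 48000.0 / 90902
= 0.7921 MPa

0.7921 MPa


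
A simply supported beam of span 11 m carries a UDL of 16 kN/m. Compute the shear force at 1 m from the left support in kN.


R_A = w * L / 2 = 16 * 11 / 2 = 88.0 kN
V(x) = R_A - w * x = 88.0 - 16 * 1
= 72.0 kN

72.0 kN


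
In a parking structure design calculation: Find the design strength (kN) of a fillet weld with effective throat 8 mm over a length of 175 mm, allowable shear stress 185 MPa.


Strength = throat * length * allowable stress
= 8 * 175 * 185 N
= 259000 N
= 259.0 kN

259.0 kN


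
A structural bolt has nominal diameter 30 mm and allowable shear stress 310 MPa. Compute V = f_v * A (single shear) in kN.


A = pi * d^2 / 4 = pi * 30^2 / 4 = 706.8583 mm^2
V = f_v * A / 1000 = 310 * 706.8583 / 1000
= 219.1261 kN

219.1261 kN


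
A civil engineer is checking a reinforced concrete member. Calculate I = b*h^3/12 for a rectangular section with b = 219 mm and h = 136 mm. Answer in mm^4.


I = b * h^3 / 12
= 219 * 136^3 / 12
= 219 * 2515456 / 12
= 45907072.0 mm^4

45907072.0 mm^4


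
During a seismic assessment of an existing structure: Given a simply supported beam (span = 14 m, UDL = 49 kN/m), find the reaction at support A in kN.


Total load = w * L = 49 * 14 = 686 kN
By symmetry, each reaction R = total / 2 = 686 / 2 = 343.0 kN

343.0 kN


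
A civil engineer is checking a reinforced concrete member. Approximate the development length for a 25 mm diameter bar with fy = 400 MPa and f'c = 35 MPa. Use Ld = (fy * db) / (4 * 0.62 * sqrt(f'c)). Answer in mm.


Ld = (fy * db) / (4 * 0.62 * sqrt(f'c))
= (400 * 25) / (4 * 0.62 * sqrt(35))
= 10000 / 14.6719
= 681.58 mm

681.58 mm


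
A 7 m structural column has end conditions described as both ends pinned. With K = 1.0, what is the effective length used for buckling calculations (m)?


L_eff = K * L
= 1.0 * 7
= 7.0 m

7.0 m


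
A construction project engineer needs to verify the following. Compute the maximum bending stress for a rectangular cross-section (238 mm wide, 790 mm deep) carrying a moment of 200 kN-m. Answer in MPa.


I = b * h^3 / 12 = 238 * 790^3 / 12 = 9778606833.33 mm^4
y = h / 2 = 790 / 2 = 395.0 mm
M = 200 kN-m = 200000000.0 N-mm
sigma = M * y / I = 200000000.0 * 395.0 / 9778606833.33
= 8.08 MPa

8.08 MPa


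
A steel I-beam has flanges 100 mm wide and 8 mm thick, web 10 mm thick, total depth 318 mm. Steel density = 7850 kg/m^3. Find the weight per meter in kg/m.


A_flanges = 2 * 100 * 8 = 1600 mm^2
A_web = (318 - 2 * 8) * 10 = 3020 mm^2
A_total = 1600 + 3020 = 4620 mm^2 = 0.004620 m^2
Weight = rho * A = 7850 * 0.004620 = 36.267 kg/m

36.267 kg/m


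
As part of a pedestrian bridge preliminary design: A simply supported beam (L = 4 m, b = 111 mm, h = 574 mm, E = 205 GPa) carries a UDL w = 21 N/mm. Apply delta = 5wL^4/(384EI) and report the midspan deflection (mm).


I = 111 * 574^3 / 12 = 1749352822.0 mm^4
L = 4000.0 mm, w = 21 N/mm, E = 205000.0 MPa
delta = 5 * w * L^4 / (384 * E * I)
= 5 * 21 * 4000.0^4 / (384 * 205000.0 * 1749352822.0)
= 0.1952 mm

0.1952 mm


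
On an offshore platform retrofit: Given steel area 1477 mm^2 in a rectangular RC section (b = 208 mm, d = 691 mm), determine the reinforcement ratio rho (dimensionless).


rho = As / (b * d)
= 1477 / (208 * 691)
= 1477 / 143728
= 0.010276 (dimensionless)

0.010276 (dimensionless)


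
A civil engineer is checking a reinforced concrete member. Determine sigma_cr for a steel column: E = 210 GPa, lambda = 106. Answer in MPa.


sigma_cr = pi^2 * E / lambda^2
= 9.8696 * 210000.0 / 106^2
= 9.8696 * 210000.0 / 11236
= 184.4622 MPa

184.4622 MPa


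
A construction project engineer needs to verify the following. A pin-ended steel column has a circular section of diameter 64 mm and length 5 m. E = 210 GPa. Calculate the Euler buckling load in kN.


I = pi * d^4 / 64 = 823549.66 mm^4
L = 5000.0 mm
P_cr = pi^2 * E * I / L^2
= 9.8696 * 210000.0 * 823549.66 / 5000.0^2
= 68276.12 N = 68.2761 kN

68.2761 kN


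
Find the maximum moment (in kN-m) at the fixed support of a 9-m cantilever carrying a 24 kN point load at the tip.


For a cantilever with a point load at the free end:
M_max = P * L = 24 * 9 = 216 kN-m

216 kN-m


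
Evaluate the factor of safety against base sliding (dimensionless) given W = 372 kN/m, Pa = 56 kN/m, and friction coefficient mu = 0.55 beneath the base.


Resisting force = mu * W = 0.55 * 372 = 204.6 kN/m
FOS = Resisting / Driving = 204.6 / 56
= 3.6536 (dimensionless)

3.6536 (dimensionless)


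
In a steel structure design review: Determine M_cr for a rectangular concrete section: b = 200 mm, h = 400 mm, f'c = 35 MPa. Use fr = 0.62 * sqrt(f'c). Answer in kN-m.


fr = 0.62 * sqrt(35) = 0.62 * 5.9161 = 3.668 MPa
I = 200 * 400^3 / 12 = 1066666666.67 mm^4
y_t = 200.0 mm
M_cr = fr * I / y_t = 3.668 * 1066666666.67 / 200.0 N-mm
= 19.5625 kN-m

19.5625 kN-m


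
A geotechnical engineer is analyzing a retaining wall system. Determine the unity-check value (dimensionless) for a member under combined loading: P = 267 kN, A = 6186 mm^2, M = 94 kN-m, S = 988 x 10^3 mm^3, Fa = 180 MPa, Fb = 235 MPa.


f_a = P / A = 267000.0 / 6186 = 43.162 MPa
f_b = M / S = 94000000.0 / 988000.0 = 95.1417 MPa
Ratio = f_a / Fa + f_b / Fb
= 43.162 / 180 + 95.1417 / 235
= 0.6446 (dimensionless)

0.6446 (dimensionless)


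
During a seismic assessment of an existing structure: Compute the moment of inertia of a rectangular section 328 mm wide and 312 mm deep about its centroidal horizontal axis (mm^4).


I = b * h^3 / 12
= 328 * 312^3 / 12
= 328 * 30371328 / 12
= 830149632.0 mm^4

830149632.0 mm^4


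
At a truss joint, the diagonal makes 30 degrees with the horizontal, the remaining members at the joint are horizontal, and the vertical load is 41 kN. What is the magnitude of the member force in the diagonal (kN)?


At the joint, only the diagonal has a vertical component, so vertical equilibrium gives:
F * sin(30) = 41
F = 41 / sin(30)
= 41 / 0.5
= 82.0 kN

82.0 kN


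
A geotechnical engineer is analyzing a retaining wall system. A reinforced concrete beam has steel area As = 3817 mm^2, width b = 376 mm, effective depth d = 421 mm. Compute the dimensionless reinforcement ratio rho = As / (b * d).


rho = As / (b * d)
= 3817 / (376 * 421)
= 3817 / 158296
= 0.024113 (dimensionless)

0.024113 (dimensionless)


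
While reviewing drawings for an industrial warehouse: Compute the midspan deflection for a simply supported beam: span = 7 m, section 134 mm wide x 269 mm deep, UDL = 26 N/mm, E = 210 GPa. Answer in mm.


I = 134 * 269^3 / 12 = 217360383.83 mm^4
L = 7000.0 mm, w = 26 N/mm, E = 210000.0 MPa
delta = 5 * w * L^4 / (384 * E * I)
= 5 * 26 * 7000.0^4 / (384 * 210000.0 * 217360383.83)
= 17.8076 mm

17.8076 mm


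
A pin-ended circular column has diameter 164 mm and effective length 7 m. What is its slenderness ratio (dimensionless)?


Radius of gyration r = d / 4 = 164 / 4 = 41.0 mm
L_eff = 7000.0 mm
Slenderness ratio = L / r = 7000.0 / 41.0 = 170.73 (dimensionless)

170.73 (dimensionless)


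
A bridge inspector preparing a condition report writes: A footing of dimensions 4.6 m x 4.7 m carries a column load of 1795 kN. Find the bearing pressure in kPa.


A = 4.6 * 4.7 = 21.62 m^2
q = P / A = 1795 / 21.62
= 83.025 kPa

83.025 kPa


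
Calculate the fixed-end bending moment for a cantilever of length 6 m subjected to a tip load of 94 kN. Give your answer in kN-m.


For a cantilever with a point load at the free end:
M_max = P * L = 94 * 6 = 564 kN-m

564 kN-m


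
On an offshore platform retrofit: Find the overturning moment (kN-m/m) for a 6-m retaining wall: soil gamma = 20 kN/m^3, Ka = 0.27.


Pa = 0.5 * Ka * gamma * H^2
= 0.5 * 0.27 * 20 * 6^2
= 97.2 kN/m
Arm = H / 3 = 6 / 3 = 2.0 m
Mo = Pa * arm = Pa * H / 3 = 97.2 * 6 / 3 = 194.4 kN-m/m

194.4 kN-m/m


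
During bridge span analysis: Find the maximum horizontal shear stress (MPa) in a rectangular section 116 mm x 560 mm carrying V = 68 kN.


A = b * h = 116 * 560 = 64960 mm^2
V = 68 kN = 68000.0 N
tau_max = 1.5 * V / A = 1.5 * 68000.0 / 64960
= 1.5702 MPa

1.5702 MPa


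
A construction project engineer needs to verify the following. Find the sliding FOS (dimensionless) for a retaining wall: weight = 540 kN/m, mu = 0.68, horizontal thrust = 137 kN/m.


Resisting force = mu * W = 0.68 * 540 = 367.2 kN/m
FOS = Resisting / Driving = 367.2 / 137
= 2.6803 (dimensionless)

2.6803 (dimensionless)


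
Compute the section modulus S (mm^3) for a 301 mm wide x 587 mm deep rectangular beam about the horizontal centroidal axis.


S = b * h^2 / 6
= 301 * 587^2 / 6
= 301 * 344569 / 6
= 17285878.17 mm^3

17285878.17 mm^3


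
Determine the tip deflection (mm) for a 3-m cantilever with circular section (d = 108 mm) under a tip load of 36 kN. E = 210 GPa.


I = pi * d^4 / 64 = pi * 108^4 / 64 = 6678284.57 mm^4
L = 3000.0 mm, P = 36000.0 N, E = 210000.0 MPa
delta = P * L^3 / (3 * E * I)
= 36000.0 * 3000.0^3 / (3 * 210000.0 * 6678284.57)
= 231.026 mm

231.026 mm


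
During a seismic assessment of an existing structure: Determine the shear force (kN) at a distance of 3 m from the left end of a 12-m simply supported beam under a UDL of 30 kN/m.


R_A = w * L / 2 = 30 * 12 / 2 = 180.0 kN
V(x) = R_A - w * x = 180.0 - 30 * 3
= 90.0 kN

90.0 kN


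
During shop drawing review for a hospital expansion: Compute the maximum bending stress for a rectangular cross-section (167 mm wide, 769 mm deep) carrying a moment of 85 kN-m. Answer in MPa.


I = b * h^3 / 12 = 167 * 769^3 / 12 = 6328696141.92 mm^4
y = h / 2 = 769 / 2 = 384.5 mm
M = 85 kN-m = 85000000.0 N-mm
sigma = M * y / I = 85000000.0 * 384.5 / 6328696141.92
= 5.16 MPa

5.16 MPa


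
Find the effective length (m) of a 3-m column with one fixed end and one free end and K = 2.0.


L_eff = K * L
= 2.0 * 3
= 6.0 m

6.0 m


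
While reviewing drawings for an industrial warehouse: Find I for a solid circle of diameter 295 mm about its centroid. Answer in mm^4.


r = d / 2 = 295 / 2 = 147.5 mm
I = pi * r^4 / 4 = pi * 147.5^4 / 4
= 371755979.48 mm^4

371755979.48 mm^4


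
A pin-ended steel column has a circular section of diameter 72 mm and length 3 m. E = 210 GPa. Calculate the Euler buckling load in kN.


I = pi * d^4 / 64 = 1319167.32 mm^4
L = 3000.0 mm
P_cr = pi^2 * E * I / L^2
= 9.8696 * 210000.0 * 1319167.32 / 3000.0^2
= 303792.06 N = 303.7921 kN

303.7921 kN


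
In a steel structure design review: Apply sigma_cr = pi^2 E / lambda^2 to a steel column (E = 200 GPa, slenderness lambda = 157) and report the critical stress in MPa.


sigma_cr = pi^2 * E / lambda^2
= 9.8696 * 200000.0 / 157^2
= 9.8696 * 200000.0 / 24649
= 80.0812 MPa

80.0812 MPa


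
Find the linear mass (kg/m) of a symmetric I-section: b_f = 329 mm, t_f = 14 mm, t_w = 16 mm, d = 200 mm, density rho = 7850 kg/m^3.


A_flanges = 2 * 329 * 14 = 9212 mm^2
A_web = (200 - 2 * 14) * 16 = 2752 mm^2
A_total = 9212 + 2752 = 11964 mm^2 = 0.011964 m^2
Weight = rho * A = 7850 * 0.011964 = 93.9174 kg/m

93.9174 kg/m


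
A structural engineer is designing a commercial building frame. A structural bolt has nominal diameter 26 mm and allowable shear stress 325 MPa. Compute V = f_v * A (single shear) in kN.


A = pi * d^2 / 4 = pi * 26^2 / 4 = 530.9292 mm^2
V = f_v * A / 1000 = 325 * 530.9292 / 1000
= 172.552 kN

172.552 kN


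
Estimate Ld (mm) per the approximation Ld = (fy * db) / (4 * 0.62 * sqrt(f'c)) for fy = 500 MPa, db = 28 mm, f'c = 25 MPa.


Ld = (fy * db) / (4 * 0.62 * sqrt(f'c))
= (500 * 28) / (4 * 0.62 * sqrt(25))
= 14000 / 12.4
= 1129.03 mm

1129.03 mm


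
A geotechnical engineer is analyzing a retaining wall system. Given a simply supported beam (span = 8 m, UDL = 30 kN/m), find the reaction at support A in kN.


Total load = w * L = 30 * 8 = 240 kN
By symmetry, each reaction R = total / 2 = 240 / 2 = 120.0 kN

120.0 kN


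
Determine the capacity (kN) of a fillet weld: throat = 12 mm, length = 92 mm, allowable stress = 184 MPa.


Strength = throat * length * allowable stress
= 12 * 92 * 184 N
= 203136 N
= 203.14 kN

203.14 kN


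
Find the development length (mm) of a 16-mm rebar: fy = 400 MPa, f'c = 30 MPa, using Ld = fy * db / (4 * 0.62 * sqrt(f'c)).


Ld = (fy * db) / (4 * 0.62 * sqrt(f'c))
= (400 * 16) / (4 * 0.62 * sqrt(30))
= 6400 / 13.5835
= 471.16 mm

471.16 mm


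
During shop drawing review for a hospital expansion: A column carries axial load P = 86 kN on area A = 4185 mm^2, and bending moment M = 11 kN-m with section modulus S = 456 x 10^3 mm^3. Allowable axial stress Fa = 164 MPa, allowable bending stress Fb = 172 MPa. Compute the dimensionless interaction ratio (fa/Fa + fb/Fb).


f_a = P / A = 86000.0 / 4185 = 20.5496 MPa
f_b = M / S = 11000000.0 / 456000.0 = 24.1228 MPa
Ratio = f_a / Fa + f_b / Fb
= 20.5496 / 164 + 24.1228 / 172
= 0.2656 (dimensionless)

0.2656 (dimensionless)


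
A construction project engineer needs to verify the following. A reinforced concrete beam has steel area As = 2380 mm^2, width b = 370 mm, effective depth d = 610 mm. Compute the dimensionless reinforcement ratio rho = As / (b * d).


rho = As / (b * d)
= 2380 / (370 * 610)
= 2380 / 225700
= 0.010545 (dimensionless)

0.010545 (dimensionless)


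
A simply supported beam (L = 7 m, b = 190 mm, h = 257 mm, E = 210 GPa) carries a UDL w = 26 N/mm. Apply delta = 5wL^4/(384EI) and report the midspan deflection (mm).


I = 190 * 257^3 / 12 = 268764389.17 mm^4
L = 7000.0 mm, w = 26 N/mm, E = 210000.0 MPa
delta = 5 * w * L^4 / (384 * E * I)
= 5 * 26 * 7000.0^4 / (384 * 210000.0 * 268764389.17)
= 14.4017 mm

14.4017 mm


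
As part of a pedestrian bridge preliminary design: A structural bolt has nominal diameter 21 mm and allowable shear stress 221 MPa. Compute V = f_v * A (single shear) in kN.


A = pi * d^2 / 4 = pi * 21^2 / 4 = 346.3606 mm^2
V = f_v * A / 1000 = 221 * 346.3606 / 1000
= 76.5457 kN

76.5457 kN


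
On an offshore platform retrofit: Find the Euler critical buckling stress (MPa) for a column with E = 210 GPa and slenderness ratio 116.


sigma_cr = pi^2 * E / lambda^2
= 9.8696 * 210000.0 / 116^2
= 9.8696 * 210000.0 / 13456
= 154.0292 MPa

154.0292 MPa


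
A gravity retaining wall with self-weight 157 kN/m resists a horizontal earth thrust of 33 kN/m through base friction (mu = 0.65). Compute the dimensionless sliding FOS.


Resisting force = mu * W = 0.65 * 157 = 102.05 kN/m
FOS = Resisting / Driving = 102.05 / 33
= 3.0924 (dimensionless)

3.0924 (dimensionless)


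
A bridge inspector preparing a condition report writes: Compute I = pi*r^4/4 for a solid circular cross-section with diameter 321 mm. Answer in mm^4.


r = d / 2 = 321 / 2 = 160.5 mm
I = pi * r^4 / 4 = pi * 160.5^4 / 4
= 521182744.29 mm^4

521182744.29 mm^4


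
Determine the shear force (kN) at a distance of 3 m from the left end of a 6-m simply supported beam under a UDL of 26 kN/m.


R_A = w * L / 2 = 26 * 6 / 2 = 78.0 kN
V(x) = R_A - w * x = 78.0 - 26 * 3
= 0.0 kN

0.0 kN


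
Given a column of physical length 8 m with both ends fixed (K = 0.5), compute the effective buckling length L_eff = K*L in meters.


L_eff = K * L
= 0.5 * 8
= 4.0 m

4.0 m


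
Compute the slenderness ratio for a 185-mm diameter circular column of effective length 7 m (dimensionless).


Radius of gyration r = d / 4 = 185 / 4 = 46.25 mm
L_eff = 7000.0 mm
Slenderness ratio = L / r = 7000.0 / 46.25 = 151.35 (dimensionless)

151.35 (dimensionless)


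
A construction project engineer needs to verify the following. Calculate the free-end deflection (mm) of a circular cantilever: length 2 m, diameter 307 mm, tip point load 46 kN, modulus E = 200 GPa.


I = pi * d^4 / 64 = pi * 307^4 / 64 = 436037057.88 mm^4
L = 2000.0 mm, P = 46000.0 N, E = 200000.0 MPa
delta = P * L^3 / (3 * E * I)
= 46000.0 * 2000.0^3 / (3 * 200000.0 * 436037057.88)
= 1.4066 mm

1.4066 mm


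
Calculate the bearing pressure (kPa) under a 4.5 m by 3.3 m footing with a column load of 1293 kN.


A = 4.5 * 3.3 = 14.85 m^2
q = P / A = 1293 / 14.85
= 87.0707 kPa

87.0707 kPa


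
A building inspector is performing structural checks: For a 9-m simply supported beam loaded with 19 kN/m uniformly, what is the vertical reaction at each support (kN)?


Total load = w * L = 19 * 9 = 171 kN
By symmetry, each reaction R = total / 2 = 171 / 2 = 85.5 kN

85.5 kN


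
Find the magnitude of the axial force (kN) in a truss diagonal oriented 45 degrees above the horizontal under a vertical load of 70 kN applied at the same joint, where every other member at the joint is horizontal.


At the joint, only the diagonal has a vertical component, so vertical equilibrium gives:
F * sin(45) = 70
F = 70 / sin(45)
= 70 / 0.707107
= 98.99 kN

98.99 kN


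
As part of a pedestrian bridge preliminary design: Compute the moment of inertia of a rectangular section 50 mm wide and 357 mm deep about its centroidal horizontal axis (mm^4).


I = b * h^3 / 12
= 50 * 357^3 / 12
= 50 * 45499293 / 12
= 189580387.5 mm^4

189580387.5 mm^4


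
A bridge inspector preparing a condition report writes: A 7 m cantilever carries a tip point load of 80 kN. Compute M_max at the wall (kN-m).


For a cantilever with a point load at the free end:
M_max = P * L = 80 * 7 = 560 kN-m

560 kN-m


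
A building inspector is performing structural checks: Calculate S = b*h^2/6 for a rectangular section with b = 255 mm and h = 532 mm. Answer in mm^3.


S = b * h^2 / 6
= 255 * 532^2 / 6
= 255 * 283024 / 6
= 12028520.0 mm^3

12028520.0 mm^3


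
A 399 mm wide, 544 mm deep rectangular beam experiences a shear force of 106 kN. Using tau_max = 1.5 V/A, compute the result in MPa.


A = b * h = 399 * 544 = 217056 mm^2
V = 106 kN = 106000.0 N
tau_max = 1.5 * V / A = 1.5 * 106000.0 / 217056
= 0.7325 MPa

0.7325 MPa


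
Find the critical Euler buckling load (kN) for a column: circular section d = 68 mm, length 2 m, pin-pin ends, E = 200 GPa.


I = pi * d^4 / 64 = 1049555.84 mm^4
L = 2000.0 mm
P_cr = pi^2 * E * I / L^2
= 9.8696 * 200000.0 * 1049555.84 / 2000.0^2
= 517935.05 N = 517.935 kN

517.935 kN


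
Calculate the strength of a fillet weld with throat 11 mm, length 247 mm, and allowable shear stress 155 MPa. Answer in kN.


Strength = throat * length * allowable stress
= 11 * 247 * 155 N
= 421135 N
= 421.13 kN

421.13 kN


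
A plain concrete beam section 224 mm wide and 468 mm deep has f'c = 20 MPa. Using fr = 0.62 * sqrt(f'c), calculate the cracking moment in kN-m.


fr = 0.62 * sqrt(20) = 0.62 * 4.4721 = 2.7727 MPa
I = 224 * 468^3 / 12 = 1913393664.0 mm^4
y_t = 234.0 mm
M_cr = fr * I / y_t = 2.7727 * 1913393664.0 / 234.0 N-mm
= 22.6723 kN-m

22.6723 kN-m


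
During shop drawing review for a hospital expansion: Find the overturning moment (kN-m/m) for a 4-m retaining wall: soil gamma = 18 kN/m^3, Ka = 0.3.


Pa = 0.5 * Ka * gamma * H^2
= 0.5 * 0.3 * 18 * 4^2
= 43.2 kN/m
Arm = H / 3 = 4 / 3 = 1.3333 m
Mo = Pa * arm = Pa * H / 3 = 43.2 * 4 / 3 = 57.6 kN-m/m

57.6 kN-m/m


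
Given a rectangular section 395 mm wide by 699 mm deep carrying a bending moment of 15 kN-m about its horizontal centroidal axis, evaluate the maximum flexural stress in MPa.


I = b * h^3 / 12 = 395 * 699^3 / 12 = 11242098258.75 mm^4
y = h / 2 = 699 / 2 = 349.5 mm
M = 15 kN-m = 15000000.0 N-mm
sigma = M * y / I = 15000000.0 * 349.5 / 11242098258.75
= 0.47 MPa

0.47 MPa


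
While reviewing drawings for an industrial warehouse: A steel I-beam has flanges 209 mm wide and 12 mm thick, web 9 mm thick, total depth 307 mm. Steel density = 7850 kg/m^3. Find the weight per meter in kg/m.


A_flanges = 2 * 209 * 12 = 5016 mm^2
A_web = (307 - 2 * 12) * 9 = 2547 mm^2
A_total = 5016 + 2547 = 7563 mm^2 = 0.007563 m^2
Weight = rho * A = 7850 * 0.007563 = 59.3695 kg/m

59.3695 kg/m


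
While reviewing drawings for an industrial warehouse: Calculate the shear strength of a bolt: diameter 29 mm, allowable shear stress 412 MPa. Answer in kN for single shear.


A = pi * d^2 / 4 = pi * 29^2 / 4 = 660.5199 mm^2
V = f_v * A / 1000 = 412 * 660.5199 / 1000
= 272.1342 kN

272.1342 kN


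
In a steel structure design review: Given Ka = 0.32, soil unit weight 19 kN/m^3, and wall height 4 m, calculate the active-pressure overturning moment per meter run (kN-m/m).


Pa = 0.5 * Ka * gamma * H^2
= 0.5 * 0.32 * 19 * 4^2
= 48.64 kN/m
Arm = H / 3 = 4 / 3 = 1.3333 m
Mo = Pa * arm = Pa * H / 3 = 48.64 * 4 / 3 = 64.8533 kN-m/m

64.8533 kN-m/m


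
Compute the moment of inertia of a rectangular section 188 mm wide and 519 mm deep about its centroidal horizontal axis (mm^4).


I = b * h^3 / 12
= 188 * 519^3 / 12
= 188 * 139798359 / 12
= 2190174291.0 mm^4

2190174291.0 mm^4


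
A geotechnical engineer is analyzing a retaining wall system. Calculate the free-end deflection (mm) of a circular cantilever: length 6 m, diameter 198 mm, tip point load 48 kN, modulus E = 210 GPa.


I = pi * d^4 / 64 = pi * 198^4 / 64 = 75445034.2 mm^4
L = 6000.0 mm, P = 48000.0 N, E = 210000.0 MPa
delta = P * L^3 / (3 * E * I)
= 48000.0 * 6000.0^3 / (3 * 210000.0 * 75445034.2)
= 218.1342 mm

218.1342 mm


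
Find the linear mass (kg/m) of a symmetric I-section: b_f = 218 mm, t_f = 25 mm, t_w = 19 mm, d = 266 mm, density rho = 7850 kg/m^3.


A_flanges = 2 * 218 * 25 = 10900 mm^2
A_web = (266 - 2 * 25) * 19 = 4104 mm^2
A_total = 10900 + 4104 = 15004 mm^2 = 0.015004 m^2
Weight = rho * A = 7850 * 0.015004 = 117.7814 kg/m

117.7814 kg/m


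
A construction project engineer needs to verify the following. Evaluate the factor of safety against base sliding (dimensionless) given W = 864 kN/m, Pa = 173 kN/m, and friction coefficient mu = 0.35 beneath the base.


Resisting force = mu * W = 0.35 * 864 = 302.4 kN/m
FOS = Resisting / Driving = 302.4 / 173
= 1.748 (dimensionless)

1.748 (dimensionless)


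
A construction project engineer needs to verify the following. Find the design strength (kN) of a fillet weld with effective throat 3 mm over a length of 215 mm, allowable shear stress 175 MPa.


Strength = throat * length * allowable stress
= 3 * 215 * 175 N
= 112875 N
= 112.88 kN

112.88 kN


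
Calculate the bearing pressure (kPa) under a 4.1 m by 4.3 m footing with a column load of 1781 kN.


A = 4.1 * 4.3 = 17.63 m^2
q = P / A = 1781 / 17.63
= 101.021 kPa

101.021 kPa


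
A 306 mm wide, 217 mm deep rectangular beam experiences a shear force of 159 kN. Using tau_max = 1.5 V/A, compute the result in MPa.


A = b * h = 306 * 217 = 66402 mm^2
V = 159 kN = 159000.0 N
tau_max = 1.5 * V / A = 1.5 * 159000.0 / 66402
= 3.5918 MPa

3.5918 MPa


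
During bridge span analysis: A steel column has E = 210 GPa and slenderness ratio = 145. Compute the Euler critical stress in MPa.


sigma_cr = pi^2 * E / lambda^2
= 9.8696 * 210000.0 / 145^2
= 9.8696 * 210000.0 / 21025
= 98.5787 MPa

98.5787 MPa


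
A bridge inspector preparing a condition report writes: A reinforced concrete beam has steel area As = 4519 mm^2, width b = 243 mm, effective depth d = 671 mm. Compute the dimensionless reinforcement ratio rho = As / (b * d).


rho = As / (b * d)
= 4519 / (243 * 671)
= 4519 / 163053
= 0.027715 (dimensionless)

0.027715 (dimensionless)


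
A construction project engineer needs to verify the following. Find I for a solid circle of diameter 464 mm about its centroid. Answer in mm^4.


r = d / 2 = 464 / 2 = 232.0 mm
I = pi * r^4 / 4 = pi * 232.0^4 / 4
= 2275316524.67 mm^4

2275316524.67 mm^4


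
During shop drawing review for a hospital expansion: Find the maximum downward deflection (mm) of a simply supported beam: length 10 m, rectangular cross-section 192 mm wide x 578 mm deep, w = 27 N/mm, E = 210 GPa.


I = 192 * 578^3 / 12 = 3089608832.0 mm^4
L = 10000.0 mm, w = 27 N/mm, E = 210000.0 MPa
delta = 5 * w * L^4 / (384 * E * I)
= 5 * 27 * 10000.0^4 / (384 * 210000.0 * 3089608832.0)
= 5.4185 mm

5.4185 mm


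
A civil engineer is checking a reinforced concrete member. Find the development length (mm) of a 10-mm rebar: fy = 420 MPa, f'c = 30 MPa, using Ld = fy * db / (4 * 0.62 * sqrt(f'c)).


Ld = (fy * db) / (4 * 0.62 * sqrt(f'c))
= (420 * 10) / (4 * 0.62 * sqrt(30))
= 4200 / 13.5835
= 309.2 mm

309.2 mm


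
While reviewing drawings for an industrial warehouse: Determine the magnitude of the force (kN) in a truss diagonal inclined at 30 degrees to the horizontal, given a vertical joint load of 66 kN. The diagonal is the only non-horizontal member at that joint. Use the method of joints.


At the joint, only the diagonal has a vertical component, so vertical equilibrium gives:
F * sin(30) = 66
F = 66 / sin(30)
= 66 / 0.5
= 132.0 kN

132.0 kN


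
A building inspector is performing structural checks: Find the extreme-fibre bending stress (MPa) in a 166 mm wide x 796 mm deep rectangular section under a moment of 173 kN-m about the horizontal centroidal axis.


I = b * h^3 / 12 = 166 * 796^3 / 12 = 6976956981.33 mm^4
y = h / 2 = 796 / 2 = 398.0 mm
M = 173 kN-m = 173000000.0 N-mm
sigma = M * y / I = 173000000.0 * 398.0 / 6976956981.33
= 9.87 MPa

9.87 MPa


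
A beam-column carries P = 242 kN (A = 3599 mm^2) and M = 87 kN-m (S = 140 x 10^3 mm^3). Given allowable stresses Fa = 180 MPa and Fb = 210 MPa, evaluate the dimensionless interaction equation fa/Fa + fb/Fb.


f_a = P / A = 242000.0 / 3599 = 67.2409 MPa
f_b = M / S = 87000000.0 / 140000.0 = 621.4286 MPa
Ratio = f_a / Fa + f_b / Fb
= 67.2409 / 180 + 621.4286 / 210
= 3.3327 (dimensionless)

3.3327 (dimensionless)


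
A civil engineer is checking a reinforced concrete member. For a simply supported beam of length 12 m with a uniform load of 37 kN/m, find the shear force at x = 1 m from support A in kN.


R_A = w * L / 2 = 37 * 12 / 2 = 222.0 kN
V(x) = R_A - w * x = 222.0 - 37 * 1
= 185.0 kN

185.0 kN


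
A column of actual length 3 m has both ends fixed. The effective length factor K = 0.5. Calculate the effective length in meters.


L_eff = K * L
= 0.5 * 3
= 1.5 m

1.5 m


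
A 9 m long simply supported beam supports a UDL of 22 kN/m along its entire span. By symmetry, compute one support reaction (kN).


Total load = w * L = 22 * 9 = 198 kN
By symmetry, each reaction R = total / 2 = 198 / 2 = 99.0 kN

99.0 kN


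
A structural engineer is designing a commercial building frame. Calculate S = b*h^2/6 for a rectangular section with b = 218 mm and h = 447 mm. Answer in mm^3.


S = b * h^2 / 6
= 218 * 447^2 / 6
= 218 * 199809 / 6
= 7259727.0 mm^3

7259727.0 mm^3


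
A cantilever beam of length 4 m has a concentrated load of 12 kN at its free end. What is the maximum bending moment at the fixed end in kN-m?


For a cantilever with a point load at the free end:
M_max = P * L = 12 * 4 = 48 kN-m

48 kN-m


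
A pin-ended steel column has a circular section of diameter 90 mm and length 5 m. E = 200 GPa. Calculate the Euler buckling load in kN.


I = pi * d^4 / 64 = 3220623.34 mm^4
L = 5000.0 mm
P_cr = pi^2 * E * I / L^2
= 9.8696 * 200000.0 * 3220623.34 / 5000.0^2
= 254290.23 N = 254.2902 kN

254.2902 kN


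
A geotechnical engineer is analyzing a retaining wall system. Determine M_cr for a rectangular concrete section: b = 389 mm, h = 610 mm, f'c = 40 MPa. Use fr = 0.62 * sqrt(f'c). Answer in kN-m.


fr = 0.62 * sqrt(40) = 0.62 * 6.3246 = 3.9212 MPa
I = 389 * 610^3 / 12 = 7357967416.67 mm^4
y_t = 305.0 mm
M_cr = fr * I / y_t = 3.9212 * 7357967416.67 / 305.0 N-mm
= 94.5975 kN-m

94.5975 kN-m


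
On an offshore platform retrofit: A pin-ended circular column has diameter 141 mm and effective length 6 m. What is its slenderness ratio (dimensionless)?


Radius of gyration r = d / 4 = 141 / 4 = 35.25 mm
L_eff = 6000.0 mm
Slenderness ratio = L / r = 6000.0 / 35.25 = 170.21 (dimensionless)

170.21 (dimensionless)


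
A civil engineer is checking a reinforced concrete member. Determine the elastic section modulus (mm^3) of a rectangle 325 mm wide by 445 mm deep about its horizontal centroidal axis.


S = b * h^2 / 6
= 325 * 445^2 / 6
= 325 * 198025 / 6
= 10726354.17 mm^3

10726354.17 mm^3


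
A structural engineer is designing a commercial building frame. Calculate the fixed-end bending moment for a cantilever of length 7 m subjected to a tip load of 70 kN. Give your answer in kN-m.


For a cantilever with a point load at the free end:
M_max = P * L = 70 * 7 = 490 kN-m

490 kN-m


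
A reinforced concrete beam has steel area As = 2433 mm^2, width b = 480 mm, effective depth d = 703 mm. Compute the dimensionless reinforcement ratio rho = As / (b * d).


rho = As / (b * d)
= 2433 / (480 * 703)
= 2433 / 337440
= 0.00721 (dimensionless)

0.00721 (dimensionless)


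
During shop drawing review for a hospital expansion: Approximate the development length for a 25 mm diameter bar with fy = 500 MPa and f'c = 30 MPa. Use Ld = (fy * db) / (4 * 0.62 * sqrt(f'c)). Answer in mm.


Ld = (fy * db) / (4 * 0.62 * sqrt(f'c))
= (500 * 25) / (4 * 0.62 * sqrt(30))
= 12500 / 13.5835
= 920.23 mm

920.23 mm


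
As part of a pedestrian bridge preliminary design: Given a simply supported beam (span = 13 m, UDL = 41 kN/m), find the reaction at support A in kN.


Total load = w * L = 41 * 13 = 533 kN
By symmetry, each reaction R = total / 2 = 533 / 2 = 266.5 kN

266.5 kN


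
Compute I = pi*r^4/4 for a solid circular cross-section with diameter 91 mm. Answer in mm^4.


r = d / 2 = 91 / 2 = 45.5 mm
I = pi * r^4 / 4 = pi * 45.5^4 / 4
= 3366165.53 mm^4

3366165.53 mm^4


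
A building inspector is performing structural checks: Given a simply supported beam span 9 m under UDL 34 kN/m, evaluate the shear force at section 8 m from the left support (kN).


R_A = w * L / 2 = 34 * 9 / 2 = 153.0 kN
V(x) = R_A - w * x = 153.0 - 34 * 8
= -119.0 kN

-119.0 kN


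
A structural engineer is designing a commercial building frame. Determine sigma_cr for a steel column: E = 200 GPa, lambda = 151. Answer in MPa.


sigma_cr = pi^2 * E / lambda^2
= 9.8696 * 200000.0 / 151^2
= 9.8696 * 200000.0 / 22801
= 86.5717 MPa

86.5717 MPa


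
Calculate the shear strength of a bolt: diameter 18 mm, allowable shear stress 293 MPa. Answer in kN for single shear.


A = pi * d^2 / 4 = pi * 18^2 / 4 = 254.469 mm^2
V = f_v * A / 1000 = 293 * 254.469 / 1000
= 74.5594 kN

74.5594 kN


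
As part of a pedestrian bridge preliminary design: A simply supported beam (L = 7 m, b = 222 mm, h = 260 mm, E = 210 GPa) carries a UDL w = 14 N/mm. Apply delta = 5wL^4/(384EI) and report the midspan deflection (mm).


I = 222 * 260^3 / 12 = 325156000.0 mm^4
L = 7000.0 mm, w = 14 N/mm, E = 210000.0 MPa
delta = 5 * w * L^4 / (384 * E * I)
= 5 * 14 * 7000.0^4 / (384 * 210000.0 * 325156000.0)
= 6.4099 mm

6.4099 mm


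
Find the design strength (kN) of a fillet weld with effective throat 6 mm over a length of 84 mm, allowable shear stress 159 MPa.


Strength = throat * length * allowable stress
= 6 * 84 * 159 N
= 80136 N
= 80.14 kN

80.14 kN


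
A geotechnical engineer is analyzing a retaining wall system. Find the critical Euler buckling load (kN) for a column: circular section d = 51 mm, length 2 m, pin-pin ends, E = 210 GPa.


I = pi * d^4 / 64 = 332086.03 mm^4
L = 2000.0 mm
P_cr = pi^2 * E * I / L^2
= 9.8696 * 210000.0 * 332086.03 / 2000.0^2
= 172071.78 N = 172.0718 kN

172.0718 kN


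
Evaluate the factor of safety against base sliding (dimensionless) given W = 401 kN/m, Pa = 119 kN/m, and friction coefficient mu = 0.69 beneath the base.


Resisting force = mu * W = 0.69 * 401 = 276.69 kN/m
FOS = Resisting / Driving = 276.69 / 119
= 2.3251 (dimensionless)

2.3251 (dimensionless)


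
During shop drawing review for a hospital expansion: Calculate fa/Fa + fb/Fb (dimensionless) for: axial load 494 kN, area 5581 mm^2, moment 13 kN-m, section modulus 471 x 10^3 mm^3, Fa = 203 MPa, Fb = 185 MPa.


f_a = P / A = 494000.0 / 5581 = 88.5146 MPa
f_b = M / S = 13000000.0 / 471000.0 = 27.6008 MPa
Ratio = f_a / Fa + f_b / Fb
= 88.5146 / 203 + 27.6008 / 185
= 0.5852 (dimensionless)

0.5852 (dimensionless)


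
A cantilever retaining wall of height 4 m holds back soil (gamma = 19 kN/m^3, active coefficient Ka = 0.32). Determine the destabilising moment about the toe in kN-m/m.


Pa = 0.5 * Ka * gamma * H^2
= 0.5 * 0.32 * 19 * 4^2
= 48.64 kN/m
Arm = H / 3 = 4 / 3 = 1.3333 m
Mo = Pa * arm = Pa * H / 3 = 48.64 * 4 / 3 = 64.8533 kN-m/m

64.8533 kN-m/m


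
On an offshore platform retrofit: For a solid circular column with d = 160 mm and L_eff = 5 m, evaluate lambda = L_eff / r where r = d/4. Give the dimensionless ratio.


Radius of gyration r = d / 4 = 160 / 4 = 40.0 mm
L_eff = 5000.0 mm
Slenderness ratio = L / r = 5000.0 / 40.0 = 125.0 (dimensionless)

125.0 (dimensionless)


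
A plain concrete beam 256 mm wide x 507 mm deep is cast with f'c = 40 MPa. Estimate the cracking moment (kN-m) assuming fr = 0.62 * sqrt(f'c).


fr = 0.62 * sqrt(40) = 0.62 * 6.3246 = 3.9212 MPa
I = 256 * 507^3 / 12 = 2780241984.0 mm^4
y_t = 253.5 mm
M_cr = fr * I / y_t = 3.9212 * 2780241984.0 / 253.5 N-mm
= 43.0057 kN-m

43.0057 kN-m


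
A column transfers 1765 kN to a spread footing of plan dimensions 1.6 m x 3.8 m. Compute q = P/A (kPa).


A = 1.6 * 3.8 = 6.08 m^2
q = P / A = 1765 / 6.08
= 290.2961 kPa

290.2961 kPa


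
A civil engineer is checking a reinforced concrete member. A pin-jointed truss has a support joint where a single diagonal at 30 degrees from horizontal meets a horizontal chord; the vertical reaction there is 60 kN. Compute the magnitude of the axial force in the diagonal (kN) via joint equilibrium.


At the joint, only the diagonal has a vertical component, so vertical equilibrium gives:
F * sin(30) = 60
F = 60 / sin(30)
= 60 / 0.5
= 120.0 kN

120.0 kN


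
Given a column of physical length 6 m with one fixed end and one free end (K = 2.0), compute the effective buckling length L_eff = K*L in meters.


L_eff = K * L
= 2.0 * 6
= 12.0 m

12.0 m


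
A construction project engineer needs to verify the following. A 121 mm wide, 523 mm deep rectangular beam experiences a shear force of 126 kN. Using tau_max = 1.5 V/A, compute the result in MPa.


A = b * h = 121 * 523 = 63283 mm^2
V = 126 kN = 126000.0 N
tau_max = 1.5 * V / A = 1.5 * 126000.0 / 63283
= 2.9866 MPa

2.9866 MPa


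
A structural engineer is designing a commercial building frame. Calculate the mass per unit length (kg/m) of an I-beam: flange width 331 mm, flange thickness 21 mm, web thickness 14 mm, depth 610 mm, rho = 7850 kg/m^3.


A_flanges = 2 * 331 * 21 = 13902 mm^2
A_web = (610 - 2 * 21) * 14 = 7952 mm^2
A_total = 13902 + 7952 = 21854 mm^2 = 0.021854 m^2
Weight = rho * A = 7850 * 0.021854 = 171.5539 kg/m

171.5539 kg/m


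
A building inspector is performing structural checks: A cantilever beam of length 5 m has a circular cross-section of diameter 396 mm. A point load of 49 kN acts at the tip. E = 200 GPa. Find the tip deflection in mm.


I = pi * d^4 / 64 = pi * 396^4 / 64 = 1207120547.23 mm^4
L = 5000.0 mm, P = 49000.0 N, E = 200000.0 MPa
delta = P * L^3 / (3 * E * I)
= 49000.0 * 5000.0^3 / (3 * 200000.0 * 1207120547.23)
= 8.4568 mm

8.4568 mm


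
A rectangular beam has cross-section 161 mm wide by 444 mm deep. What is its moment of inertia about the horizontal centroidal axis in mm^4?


I = b * h^3 / 12
= 161 * 444^3 / 12
= 161 * 87528384 / 12
= 1174339152.0 mm^4

1174339152.0 mm^4


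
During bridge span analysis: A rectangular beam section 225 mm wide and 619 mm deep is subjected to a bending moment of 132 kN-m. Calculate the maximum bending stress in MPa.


I = b * h^3 / 12 = 225 * 619^3 / 12 = 4447062356.25 mm^4
y = h / 2 = 619 / 2 = 309.5 mm
M = 132 kN-m = 132000000.0 N-mm
sigma = M * y / I = 132000000.0 * 309.5 / 4447062356.25
= 9.19 MPa

9.19 MPa


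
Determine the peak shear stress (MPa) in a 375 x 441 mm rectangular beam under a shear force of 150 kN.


A = b * h = 375 * 441 = 165375 mm^2
V = 150 kN = 150000.0 N
tau_max = 1.5 * V / A = 1.5 * 150000.0 / 165375
= 1.3605 MPa

1.3605 MPa


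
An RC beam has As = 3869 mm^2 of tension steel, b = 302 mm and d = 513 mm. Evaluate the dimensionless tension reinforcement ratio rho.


rho = As / (b * d)
= 3869 / (302 * 513)
= 3869 / 154926
= 0.024973 (dimensionless)

0.024973 (dimensionless)


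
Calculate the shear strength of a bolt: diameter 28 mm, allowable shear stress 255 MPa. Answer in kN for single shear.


A = pi * d^2 / 4 = pi * 28^2 / 4 = 615.7522 mm^2
V = f_v * A / 1000 = 255 * 615.7522 / 1000
= 157.0168 kN

157.0168 kN
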